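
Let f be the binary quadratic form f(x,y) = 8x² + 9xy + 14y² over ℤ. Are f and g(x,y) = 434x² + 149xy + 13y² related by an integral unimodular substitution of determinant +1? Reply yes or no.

D₁ = -367, D₂ = -367
f: translate: b→-7 (≡9 mod 16), so (8,9,14)→(8,-7,13)
f: reduced (well bottom): (8,-7,13) with a≤c, −a<b≤a
g: flip: (434,149,13)→(13,-149,434)
g: translate: b→7 (≡-149 mod 26), so (13,-149,434)→(13,7,8)
g: flip: (13,7,8)→(8,-7,13)
g: reduced (well bottom): (8,-7,13) with a≤c, −a<b≤a
reduced forms (8, -7, 13) vs (8, -7, 13) ⇒ equivalent

yes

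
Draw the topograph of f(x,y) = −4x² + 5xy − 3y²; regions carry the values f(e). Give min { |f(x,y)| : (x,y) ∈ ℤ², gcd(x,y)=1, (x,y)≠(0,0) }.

translate: b→3 (≡-5 mod 8), so (4,-5,3)→(4,3,2)
flip: (4,3,2)→(2,-3,4)
translate: b→1 (≡-3 mod 4), so (2,-3,4)→(2,1,3)
reduced (well bottom): (2,1,3) with a≤c, −a<b≤a
well minimum |f| = |-2| = 2 (negative-definite)

2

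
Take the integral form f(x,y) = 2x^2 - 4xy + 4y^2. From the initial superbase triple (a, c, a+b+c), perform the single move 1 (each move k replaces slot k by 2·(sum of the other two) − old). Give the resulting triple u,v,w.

start (2,4,2) = (f(1,0),f(0,1),f(1,1))
replace slot 1: 2·(4+2) − 2 = 10 → (10,4,2)

10,4,2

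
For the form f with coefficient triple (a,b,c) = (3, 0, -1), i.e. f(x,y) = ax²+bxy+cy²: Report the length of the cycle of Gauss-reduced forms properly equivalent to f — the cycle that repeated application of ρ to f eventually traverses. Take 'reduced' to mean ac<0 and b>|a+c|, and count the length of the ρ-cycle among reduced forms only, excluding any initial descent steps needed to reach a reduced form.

D = 12, ⌊√D⌋ = 3
descent: ρ → (-1,2,2)  [lands on river]
river: ρ → (2,2,-1)
ρ-cycle length = 2 (tail of 1 descent step not counted)

2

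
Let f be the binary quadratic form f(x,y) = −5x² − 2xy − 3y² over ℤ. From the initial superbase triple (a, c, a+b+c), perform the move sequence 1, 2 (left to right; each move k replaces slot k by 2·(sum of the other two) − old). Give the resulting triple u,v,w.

start (-5,-3,-10) = (f(1,0),f(0,1),f(1,1))
replace slot 1: 2·((-3)+(-10)) − (-5) = -21 → (-21,-3,-10)
replace slot 2: 2·((-21)+(-10)) − (-3) = -59 → (-21,-59,-10)

-21,-59,-10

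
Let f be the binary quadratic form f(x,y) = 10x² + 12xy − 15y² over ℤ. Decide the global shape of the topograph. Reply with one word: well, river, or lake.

D = b²−4ac = 12² − 4·10·(-15) = 744
D > 0 non-square ⇒ indefinite ⇒ periodic river

river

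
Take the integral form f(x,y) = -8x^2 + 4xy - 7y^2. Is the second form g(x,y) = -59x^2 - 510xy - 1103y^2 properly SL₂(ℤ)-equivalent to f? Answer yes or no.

D₁ = -208, D₂ = -208
f is negative-definite; reduce −f:
−f: flip: (8,-4,7)→(7,4,8)
−f: reduced (well bottom): (7,4,8) with a≤c, −a<b≤a
flip sign back: reduced form of f is (-7,-4,-8)
g is negative-definite; reduce −g:
−g: translate: b→38 (≡510 mod 118), so (59,510,1103)→(59,38,7)
−g: flip: (59,38,7)→(7,-38,59)
−g: translate: b→4 (≡-38 mod 14), so (7,-38,59)→(7,4,8)
−g: reduced (well bottom): (7,4,8) with a≤c, −a<b≤a
flip sign back: reduced form of g is (-7,-4,-8)
reduced forms (-7, -4, -8) vs (-7, -4, -8) ⇒ equivalent

yes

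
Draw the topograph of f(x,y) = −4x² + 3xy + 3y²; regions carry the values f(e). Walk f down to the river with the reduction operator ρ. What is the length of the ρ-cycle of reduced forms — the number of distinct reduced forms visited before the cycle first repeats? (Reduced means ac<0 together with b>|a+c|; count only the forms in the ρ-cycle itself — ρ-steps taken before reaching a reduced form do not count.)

D = 57, ⌊√D⌋ = 7
river: ρ → (3,3,-4)
river: ρ → (-4,5,2)
river: ρ → (2,7,-1)
river: ρ → (-1,7,2)
river: ρ → (2,5,-4)
river: ρ → (-4,3,3)
ρ-cycle length = 6 (tail of 0 descent steps not counted)

6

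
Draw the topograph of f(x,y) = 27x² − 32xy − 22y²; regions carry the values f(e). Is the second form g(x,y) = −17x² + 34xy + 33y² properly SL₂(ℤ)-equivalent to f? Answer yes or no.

D₁ = 3400, D₂ = 3400
river cycle of f (length 6): (-22, 32, 27), (27, 22, -27), (-27, 32, 22), (22, 56, -3), (-3, 58, 3), (3, 56, -22)
river cycle of g (length 10): (33, 32, -18), (-18, 40, 25), (25, 10, -33), (-33, 56, 2), (2, 56, -33), (-33, 10, 25), (25, 40, -18), (-18, 32, 33), (33, 34, -17), (-17, 34, 33)
cycles differ ⇒ inequivalent

no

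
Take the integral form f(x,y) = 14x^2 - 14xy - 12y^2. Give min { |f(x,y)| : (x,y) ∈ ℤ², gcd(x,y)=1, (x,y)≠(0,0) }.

descent: ρ → (-12,14,14)  [lands on river]
river: ρ → (14,14,-12)
river: ρ → (-12,10,16)
river: ρ → (16,22,-6)
river: ρ → (-6,26,8)
river: ρ → (8,22,-12)
river: ρ → (-12,26,4)
river: ρ → (4,22,-24)
river: ρ → (-24,26,2)
river: ρ → (2,26,-24)
river: ρ → (-24,22,4)
river: ρ → (4,26,-12)
river: ρ → (-12,22,8)
river: ρ → (8,26,-6)
river: ρ → (-6,22,16)
river: ρ → (16,10,-12)
closes: descent 1, river 16
min |a| on river = 2

2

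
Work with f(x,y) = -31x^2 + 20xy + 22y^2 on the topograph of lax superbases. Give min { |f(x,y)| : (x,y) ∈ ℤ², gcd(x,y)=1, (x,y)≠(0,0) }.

river: ρ → (22,24,-29)
river: ρ → (-29,34,17)
river: ρ → (17,34,-29)
river: ρ → (-29,24,22)
river: ρ → (22,20,-31)
river: ρ → (-31,42,11)
river: ρ → (11,46,-23)
river: ρ → (-23,46,11)
river: ρ → (11,42,-31)
river: ρ → (-31,20,22)
closes: descent 0, river 10
min |a| on river = 11

11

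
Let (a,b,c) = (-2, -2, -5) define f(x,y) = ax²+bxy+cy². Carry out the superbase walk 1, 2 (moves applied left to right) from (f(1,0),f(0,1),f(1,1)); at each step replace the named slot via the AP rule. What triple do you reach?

start (-2,-5,-9) = (f(1,0),f(0,1),f(1,1))
replace slot 1: 2·((-5)+(-9)) − (-2) = -26 → (-26,-5,-9)
replace slot 2: 2·((-26)+(-9)) − (-5) = -65 → (-26,-65,-9)

-26,-65,-9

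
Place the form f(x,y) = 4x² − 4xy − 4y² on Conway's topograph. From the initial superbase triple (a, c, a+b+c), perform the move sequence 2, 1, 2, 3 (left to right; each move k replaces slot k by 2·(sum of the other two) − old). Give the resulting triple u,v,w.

start (4,-4,-4) = (f(1,0),f(0,1),f(1,1))
replace slot 2: 2·(4+(-4)) − (-4) = 4 → (4,4,-4)
replace slot 1: 2·(4+(-4)) − 4 = -4 → (-4,4,-4)
replace slot 2: 2·((-4)+(-4)) − 4 = -20 → (-4,-20,-4)
replace slot 3: 2·((-4)+(-20)) − (-4) = -44 → (-4,-20,-44)

-4,-20,-44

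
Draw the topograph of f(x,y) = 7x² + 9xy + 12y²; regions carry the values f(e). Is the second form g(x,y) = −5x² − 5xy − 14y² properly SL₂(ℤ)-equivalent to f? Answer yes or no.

D₁ = -255, D₂ = -255
f: translate: b→-5 (≡9 mod 14), so (7,9,12)→(7,-5,10)
f: reduced (well bottom): (7,-5,10) with a≤c, −a<b≤a
g is negative-definite; reduce −g:
−g: reduced (well bottom): (5,5,14) with a≤c, −a<b≤a
flip sign back: reduced form of g is (-5,-5,-14)
reduced forms (7, -5, 10) vs (-5, -5, -14) ⇒ inequivalent

no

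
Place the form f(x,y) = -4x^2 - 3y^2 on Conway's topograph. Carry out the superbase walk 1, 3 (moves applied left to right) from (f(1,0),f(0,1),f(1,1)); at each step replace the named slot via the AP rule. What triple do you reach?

start (-4,-3,-7) = (f(1,0),f(0,1),f(1,1))
replace slot 1: 2·((-3)+(-7)) − (-4) = -16 → (-16,-3,-7)
replace slot 3: 2·((-16)+(-3)) − (-7) = -31 → (-16,-3,-31)

-16,-3,-31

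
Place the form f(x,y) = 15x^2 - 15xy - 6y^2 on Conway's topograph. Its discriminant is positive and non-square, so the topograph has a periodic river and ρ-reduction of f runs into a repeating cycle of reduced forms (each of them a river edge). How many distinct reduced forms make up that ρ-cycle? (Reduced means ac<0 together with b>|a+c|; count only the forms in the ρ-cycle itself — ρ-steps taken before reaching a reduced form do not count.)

D = 585, ⌊√D⌋ = 24
descent: ρ → (-6,15,15)  [lands on river]
river: ρ → (15,15,-6)
river: ρ → (-6,21,6)
river: ρ → (6,15,-15)
river: ρ → (-15,15,6)
river: ρ → (6,21,-6)
ρ-cycle length = 6 (tail of 1 descent step not counted)

6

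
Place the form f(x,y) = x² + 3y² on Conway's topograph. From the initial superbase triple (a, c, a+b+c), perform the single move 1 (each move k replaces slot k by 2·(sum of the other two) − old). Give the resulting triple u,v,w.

start (1,3,4) = (f(1,0),f(0,1),f(1,1))
replace slot 1: 2·(3+4) − 1 = 13 → (13,3,4)

13,3,4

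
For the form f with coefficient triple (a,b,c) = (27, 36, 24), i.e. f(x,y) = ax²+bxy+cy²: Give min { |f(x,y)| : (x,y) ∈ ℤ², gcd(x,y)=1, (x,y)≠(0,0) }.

translate: b→-18 (≡36 mod 54), so (27,36,24)→(27,-18,15)
flip: (27,-18,15)→(15,18,27)
translate: b→-12 (≡18 mod 30), so (15,18,27)→(15,-12,24)
reduced (well bottom): (15,-12,24) with a≤c, −a<b≤a
well minimum = a = 15

15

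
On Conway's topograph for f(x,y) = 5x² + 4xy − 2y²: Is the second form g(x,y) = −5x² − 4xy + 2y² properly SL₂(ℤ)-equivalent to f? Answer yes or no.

D₁ = 56, D₂ = 56
river cycle of f (length 4): (-2, 4, 5), (5, 6, -1), (-1, 6, 5), (5, 4, -2)
river cycle of g (length 4): (2, 4, -5), (-5, 6, 1), (1, 6, -5), (-5, 4, 2)
cycles differ ⇒ inequivalent

no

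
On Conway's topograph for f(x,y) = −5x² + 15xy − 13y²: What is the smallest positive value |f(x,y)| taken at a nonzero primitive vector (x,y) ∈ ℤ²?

translate: b→5 (≡-15 mod 10), so (5,-15,13)→(5,5,3)
flip: (5,5,3)→(3,-5,5)
translate: b→1 (≡-5 mod 6), so (3,-5,5)→(3,1,3)
reduced (well bottom): (3,1,3) with a≤c, −a<b≤a
well minimum |f| = |-3| = 3 (negative-definite)

3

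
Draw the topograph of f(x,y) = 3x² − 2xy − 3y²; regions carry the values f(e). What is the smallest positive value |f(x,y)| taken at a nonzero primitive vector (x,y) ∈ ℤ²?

descent: ρ → (-3,2,3)  [lands on river]
river: ρ → (3,4,-2)
river: ρ → (-2,4,3)
river: ρ → (3,2,-3)
river: ρ → (-3,4,2)
river: ρ → (2,4,-3)
closes: descent 1, river 6
min |a| on river = 2

2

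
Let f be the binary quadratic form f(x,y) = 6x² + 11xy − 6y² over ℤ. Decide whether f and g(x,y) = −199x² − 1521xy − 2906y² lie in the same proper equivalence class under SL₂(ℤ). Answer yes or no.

D₁ = 265, D₂ = 265
river cycle of f (length 22): (-6, 13, 4), (4, 11, -9), (-9, 7, 6), (6, 5, -10), (-10, 15, 1), (1, 15, -10), (-10, 5, 6), (6, 7, -9), (-9, 11, 4), (4, 13, -6), … (12 more)
river cycle of g (length 22): (-6, 13, 4), (4, 11, -9), (-9, 7, 6), (6, 5, -10), (-10, 15, 1), (1, 15, -10), (-10, 5, 6), (6, 7, -9), (-9, 11, 4), (4, 13, -6), … (12 more)
cycles coincide ⇒ equivalent

yes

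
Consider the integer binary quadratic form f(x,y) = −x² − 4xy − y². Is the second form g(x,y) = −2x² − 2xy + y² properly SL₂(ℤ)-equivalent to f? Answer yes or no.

D₁ = 12, D₂ = 12
river cycle of f (length 2): (-1, 2, 2), (2, 2, -1)
river cycle of g (length 2): (1, 2, -2), (-2, 2, 1)
cycles differ ⇒ inequivalent

no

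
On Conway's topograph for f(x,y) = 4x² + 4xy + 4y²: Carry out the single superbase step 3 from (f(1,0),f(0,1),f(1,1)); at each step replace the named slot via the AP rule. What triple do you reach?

start (4,4,12) = (f(1,0),f(0,1),f(1,1))
replace slot 3: 2·(4+4) − 12 = 4 → (4,4,4)

4,4,4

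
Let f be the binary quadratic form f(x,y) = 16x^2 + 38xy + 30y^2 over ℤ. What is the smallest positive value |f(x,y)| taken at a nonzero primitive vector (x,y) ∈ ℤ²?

translate: b→6 (≡38 mod 32), so (16,38,30)→(16,6,8)
flip: (16,6,8)→(8,-6,16)
reduced (well bottom): (8,-6,16) with a≤c, −a<b≤a
well minimum = a = 8

8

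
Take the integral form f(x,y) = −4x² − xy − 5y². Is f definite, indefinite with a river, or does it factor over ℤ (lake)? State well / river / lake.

D = b²−4ac = (-1)² − 4·(-4)·(-5) = -79
D < 0 ⇒ definite ⇒ every region one sign ⇒ single well

well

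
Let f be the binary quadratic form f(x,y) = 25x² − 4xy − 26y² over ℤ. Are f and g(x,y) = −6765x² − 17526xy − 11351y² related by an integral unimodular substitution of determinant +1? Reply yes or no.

D₁ = 2616, D₂ = 2616
river cycle of f (length 16): (-26, 4, 25), (25, 46, -5), (-5, 44, 34), (34, 24, -15), (-15, 36, 22), (22, 8, -29), (-29, 50, 1), (1, 50, -29), (-29, 8, 22), (22, 36, -15), … (6 more)
river cycle of g (length 16): (-5, 44, 34), (34, 24, -15), (-15, 36, 22), (22, 8, -29), (-29, 50, 1), (1, 50, -29), (-29, 8, 22), (22, 36, -15), (-15, 24, 34), (34, 44, -5), … (6 more)
cycles coincide ⇒ equivalent

yes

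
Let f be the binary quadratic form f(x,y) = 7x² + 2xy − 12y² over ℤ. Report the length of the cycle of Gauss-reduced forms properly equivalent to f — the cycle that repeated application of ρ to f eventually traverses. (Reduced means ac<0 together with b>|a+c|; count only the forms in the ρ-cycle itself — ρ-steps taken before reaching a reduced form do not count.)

D = 340, ⌊√D⌋ = 18
descent: ρ → (-12,-2,7)
descent: ρ → (7,16,-3)  [lands on river]
river: ρ → (-3,14,12)
river: ρ → (12,10,-5)
river: ρ → (-5,10,12)
river: ρ → (12,14,-3)
river: ρ → (-3,16,7)
river: ρ → (7,12,-7)
river: ρ → (-7,16,3)
river: ρ → (3,14,-12)
river: ρ → (-12,10,5)
river: ρ → (5,10,-12)
river: ρ → (-12,14,3)
river: ρ → (3,16,-7)
river: ρ → (-7,12,7)
ρ-cycle length = 14 (tail of 2 descent steps not counted)

14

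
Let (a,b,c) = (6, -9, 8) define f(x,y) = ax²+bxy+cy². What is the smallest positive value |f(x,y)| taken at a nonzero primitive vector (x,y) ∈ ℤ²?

translate: b→3 (≡-9 mod 12), so (6,-9,8)→(6,3,5)
flip: (6,3,5)→(5,-3,6)
reduced (well bottom): (5,-3,6) with a≤c, −a<b≤a
well minimum = a = 5

5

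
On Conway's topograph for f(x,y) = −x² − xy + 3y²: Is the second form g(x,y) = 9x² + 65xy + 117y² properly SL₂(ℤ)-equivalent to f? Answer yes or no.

D₁ = 13, D₂ = 13
river cycle of f (length 2): (-1, 3, 1), (1, 3, -1)
river cycle of g (length 2): (1, 3, -1), (-1, 3, 1)
cycles coincide ⇒ equivalent

yes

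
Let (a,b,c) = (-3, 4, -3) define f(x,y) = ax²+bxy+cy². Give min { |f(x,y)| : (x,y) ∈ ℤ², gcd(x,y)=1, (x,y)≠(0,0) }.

translate: b→2 (≡-4 mod 6), so (3,-4,3)→(3,2,2)
flip: (3,2,2)→(2,-2,3)
translate: b→2 (≡-2 mod 4), so (2,-2,3)→(2,2,3)
reduced (well bottom): (2,2,3) with a≤c, −a<b≤a
well minimum |f| = |-2| = 2 (negative-definite)

2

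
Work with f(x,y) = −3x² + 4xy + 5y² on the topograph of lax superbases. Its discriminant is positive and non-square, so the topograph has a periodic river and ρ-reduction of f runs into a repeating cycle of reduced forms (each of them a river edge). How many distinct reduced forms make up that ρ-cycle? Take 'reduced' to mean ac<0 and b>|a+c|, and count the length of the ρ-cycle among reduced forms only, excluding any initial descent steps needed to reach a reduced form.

D = 76, ⌊√D⌋ = 8
river: ρ → (5,6,-2)
river: ρ → (-2,6,5)
river: ρ → (5,4,-3)
river: ρ → (-3,8,1)
river: ρ → (1,8,-3)
river: ρ → (-3,4,5)
ρ-cycle length = 6 (tail of 0 descent steps not counted)

6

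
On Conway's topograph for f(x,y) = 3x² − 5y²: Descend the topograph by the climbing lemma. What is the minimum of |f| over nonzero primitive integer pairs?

descent: ρ → (-5,0,3)
descent: ρ → (3,6,-2)  [lands on river]
river: ρ → (-2,6,3)
closes: descent 2, river 2
min |a| on river = 2

2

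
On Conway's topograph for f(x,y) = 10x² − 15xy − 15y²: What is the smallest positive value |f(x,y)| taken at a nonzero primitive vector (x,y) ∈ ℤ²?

descent: ρ → (-15,15,10)  [lands on river]
river: ρ → (10,25,-5)
river: ρ → (-5,25,10)
river: ρ → (10,15,-15)
closes: descent 1, river 4
min |a| on river = 5

5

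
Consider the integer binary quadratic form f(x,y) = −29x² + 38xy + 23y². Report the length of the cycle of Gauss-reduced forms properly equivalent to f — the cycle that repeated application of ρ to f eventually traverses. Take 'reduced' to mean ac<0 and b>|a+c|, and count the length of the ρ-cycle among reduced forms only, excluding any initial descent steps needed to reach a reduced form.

D = 4112, ⌊√D⌋ = 64
river: ρ → (23,54,-13)
river: ρ → (-13,50,31)
river: ρ → (31,12,-32)
river: ρ → (-32,52,11)
river: ρ → (11,58,-17)
river: ρ → (-17,44,32)
river: ρ → (32,20,-29)
river: ρ → (-29,38,23)
ρ-cycle length = 8 (tail of 0 descent steps not counted)

8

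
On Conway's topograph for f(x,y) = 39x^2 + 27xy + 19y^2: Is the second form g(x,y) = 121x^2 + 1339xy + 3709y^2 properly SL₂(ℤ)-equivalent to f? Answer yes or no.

D₁ = -2235, D₂ = -2235
f: flip: (39,27,19)→(19,-27,39)
f: translate: b→11 (≡-27 mod 38), so (19,-27,39)→(19,11,31)
f: reduced (well bottom): (19,11,31) with a≤c, −a<b≤a
g: translate: b→-113 (≡1339 mod 242), so (121,1339,3709)→(121,-113,31)
g: flip: (121,-113,31)→(31,113,121)
g: translate: b→-11 (≡113 mod 62), so (31,113,121)→(31,-11,19)
g: flip: (31,-11,19)→(19,11,31)
g: reduced (well bottom): (19,11,31) with a≤c, −a<b≤a
reduced forms (19, 11, 31) vs (19, 11, 31) ⇒ equivalent

yes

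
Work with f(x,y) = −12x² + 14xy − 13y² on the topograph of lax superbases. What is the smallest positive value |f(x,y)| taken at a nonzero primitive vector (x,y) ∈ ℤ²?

translate: b→10 (≡-14 mod 24), so (12,-14,13)→(12,10,11)
flip: (12,10,11)→(11,-10,12)
reduced (well bottom): (11,-10,12) with a≤c, −a<b≤a
well minimum |f| = |-11| = 11 (negative-definite)

11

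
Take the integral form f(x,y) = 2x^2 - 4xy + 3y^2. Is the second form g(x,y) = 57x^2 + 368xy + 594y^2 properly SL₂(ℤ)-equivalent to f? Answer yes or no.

D₁ = -8, D₂ = -8
f: translate: b→0 (≡-4 mod 4), so (2,-4,3)→(2,0,1)
f: flip: (2,0,1)→(1,0,2)
f: reduced (well bottom): (1,0,2) with a≤c, −a<b≤a
g: translate: b→26 (≡368 mod 114), so (57,368,594)→(57,26,3)
g: flip: (57,26,3)→(3,-26,57)
g: translate: b→-2 (≡-26 mod 6), so (3,-26,57)→(3,-2,1)
g: flip: (3,-2,1)→(1,2,3)
g: translate: b→0 (≡2 mod 2), so (1,2,3)→(1,0,2)
g: reduced (well bottom): (1,0,2) with a≤c, −a<b≤a
reduced forms (1, 0, 2) vs (1, 0, 2) ⇒ equivalent

yes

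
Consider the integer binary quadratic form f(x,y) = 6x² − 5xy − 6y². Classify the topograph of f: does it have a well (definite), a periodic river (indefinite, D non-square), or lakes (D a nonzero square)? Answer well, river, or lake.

D = b²−4ac = (-5)² − 4·6·(-6) = 169
D = 13² is a perfect square ⇒ form factors over ℤ ⇒ lakes

lake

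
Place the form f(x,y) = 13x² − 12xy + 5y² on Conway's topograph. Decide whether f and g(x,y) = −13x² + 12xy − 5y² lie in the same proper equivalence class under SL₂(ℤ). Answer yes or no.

D₁ = -116, D₂ = -116
f: flip: (13,-12,5)→(5,12,13)
f: translate: b→2 (≡12 mod 10), so (5,12,13)→(5,2,6)
f: reduced (well bottom): (5,2,6) with a≤c, −a<b≤a
g is negative-definite; reduce −g:
−g: flip: (13,-12,5)→(5,12,13)
−g: translate: b→2 (≡12 mod 10), so (5,12,13)→(5,2,6)
−g: reduced (well bottom): (5,2,6) with a≤c, −a<b≤a
flip sign back: reduced form of g is (-5,-2,-6)
reduced forms (5, 2, 6) vs (-5, -2, -6) ⇒ inequivalent

no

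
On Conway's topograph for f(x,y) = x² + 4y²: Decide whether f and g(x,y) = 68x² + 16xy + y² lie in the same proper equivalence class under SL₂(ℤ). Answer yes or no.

D₁ = -16, D₂ = -16
f: reduced (well bottom): (1,0,4) with a≤c, −a<b≤a
g: flip: (68,16,1)→(1,-16,68)
g: translate: b→0 (≡-16 mod 2), so (1,-16,68)→(1,0,4)
g: reduced (well bottom): (1,0,4) with a≤c, −a<b≤a
reduced forms (1, 0, 4) vs (1, 0, 4) ⇒ equivalent

yes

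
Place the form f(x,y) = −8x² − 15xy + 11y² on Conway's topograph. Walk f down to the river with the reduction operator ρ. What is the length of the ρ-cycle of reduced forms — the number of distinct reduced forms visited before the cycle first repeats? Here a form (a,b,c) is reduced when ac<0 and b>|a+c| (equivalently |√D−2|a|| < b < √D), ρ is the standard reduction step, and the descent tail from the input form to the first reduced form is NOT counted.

D = 577, ⌊√D⌋ = 24
descent: ρ → (11,15,-8)  [lands on river]
river: ρ → (-8,17,9)
river: ρ → (9,19,-6)
river: ρ → (-6,17,12)
river: ρ → (12,7,-11)
river: ρ → (-11,15,8)
river: ρ → (8,17,-9)
river: ρ → (-9,19,6)
river: ρ → (6,17,-12)
river: ρ → (-12,7,11)
ρ-cycle length = 10 (tail of 1 descent step not counted)

10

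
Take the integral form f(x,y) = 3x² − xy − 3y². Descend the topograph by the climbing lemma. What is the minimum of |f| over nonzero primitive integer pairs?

descent: ρ → (-3,1,3)  [lands on river]
river: ρ → (3,5,-1)
river: ρ → (-1,5,3)
river: ρ → (3,1,-3)
river: ρ → (-3,5,1)
river: ρ → (1,5,-3)
closes: descent 1, river 6
min |a| on river = 1

1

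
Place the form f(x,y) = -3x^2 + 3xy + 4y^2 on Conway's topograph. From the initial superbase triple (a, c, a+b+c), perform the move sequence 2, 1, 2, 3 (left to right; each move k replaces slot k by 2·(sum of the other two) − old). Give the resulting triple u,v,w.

start (-3,4,4) = (f(1,0),f(0,1),f(1,1))
replace slot 2: 2·((-3)+4) − 4 = -2 → (-3,-2,4)
replace slot 1: 2·((-2)+4) − (-3) = 7 → (7,-2,4)
replace slot 2: 2·(7+4) − (-2) = 24 → (7,24,4)
replace slot 3: 2·(7+24) − 4 = 58 → (7,24,58)

7,24,58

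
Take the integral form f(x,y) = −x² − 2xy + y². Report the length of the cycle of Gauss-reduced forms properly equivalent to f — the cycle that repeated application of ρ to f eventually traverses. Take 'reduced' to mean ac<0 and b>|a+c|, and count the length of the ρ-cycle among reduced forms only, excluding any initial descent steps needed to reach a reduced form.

D = 8, ⌊√D⌋ = 2
descent: ρ → (1,2,-1)  [lands on river]
river: ρ → (-1,2,1)
ρ-cycle length = 2 (tail of 1 descent step not counted)

2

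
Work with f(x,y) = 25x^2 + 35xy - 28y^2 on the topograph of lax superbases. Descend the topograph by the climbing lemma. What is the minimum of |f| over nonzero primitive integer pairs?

river: ρ → (-28,21,32)
river: ρ → (32,43,-17)
river: ρ → (-17,59,8)
river: ρ → (8,53,-38)
river: ρ → (-38,23,23)
river: ρ → (23,23,-38)
river: ρ → (-38,53,8)
river: ρ → (8,59,-17)
river: ρ → (-17,43,32)
river: ρ → (32,21,-28)
river: ρ → (-28,35,25)
river: ρ → (25,15,-38)
river: ρ → (-38,61,2)
river: ρ → (2,63,-7)
river: ρ → (-7,63,2)
river: ρ → (2,61,-38)
river: ρ → (-38,15,25)
river: ρ → (25,35,-28)
closes: descent 0, river 18
min |a| on river = 2

2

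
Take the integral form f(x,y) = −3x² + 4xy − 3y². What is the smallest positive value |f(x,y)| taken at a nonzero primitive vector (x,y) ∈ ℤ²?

translate: b→2 (≡-4 mod 6), so (3,-4,3)→(3,2,2)
flip: (3,2,2)→(2,-2,3)
translate: b→2 (≡-2 mod 4), so (2,-2,3)→(2,2,3)
reduced (well bottom): (2,2,3) with a≤c, −a<b≤a
well minimum |f| = |-2| = 2 (negative-definite)

2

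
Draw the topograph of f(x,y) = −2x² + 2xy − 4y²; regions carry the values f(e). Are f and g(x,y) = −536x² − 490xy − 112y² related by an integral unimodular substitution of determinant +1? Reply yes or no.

D₁ = -28, D₂ = -28
f is negative-definite; reduce −f:
−f: translate: b→2 (≡-2 mod 4), so (2,-2,4)→(2,2,4)
−f: reduced (well bottom): (2,2,4) with a≤c, −a<b≤a
flip sign back: reduced form of f is (-2,-2,-4)
g is negative-definite; reduce −g:
−g: flip: (536,490,112)→(112,-490,536)
−g: translate: b→-42 (≡-490 mod 224), so (112,-490,536)→(112,-42,4)
−g: flip: (112,-42,4)→(4,42,112)
−g: translate: b→2 (≡42 mod 8), so (4,42,112)→(4,2,2)
−g: flip: (4,2,2)→(2,-2,4)
−g: translate: b→2 (≡-2 mod 4), so (2,-2,4)→(2,2,4)
−g: reduced (well bottom): (2,2,4) with a≤c, −a<b≤a
flip sign back: reduced form of g is (-2,-2,-4)
reduced forms (-2, -2, -4) vs (-2, -2, -4) ⇒ equivalent

yes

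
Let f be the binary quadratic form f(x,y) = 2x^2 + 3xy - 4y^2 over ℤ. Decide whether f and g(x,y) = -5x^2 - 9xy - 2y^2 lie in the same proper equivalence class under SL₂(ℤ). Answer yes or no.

D₁ = 41, D₂ = 41
river cycle of f (length 10): (-4, 5, 1), (1, 5, -4), (-4, 3, 2), (2, 5, -2), (-2, 3, 4), (4, 5, -1), (-1, 5, 4), (4, 3, -2), (-2, 5, 2), (2, 3, -4)
river cycle of g (length 10): (-2, 5, 2), (2, 3, -4), (-4, 5, 1), (1, 5, -4), (-4, 3, 2), (2, 5, -2), (-2, 3, 4), (4, 5, -1), (-1, 5, 4), (4, 3, -2)
cycles coincide ⇒ equivalent

yes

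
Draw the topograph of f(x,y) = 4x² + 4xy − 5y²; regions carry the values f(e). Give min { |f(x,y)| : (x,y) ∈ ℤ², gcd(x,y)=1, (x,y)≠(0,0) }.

river: ρ → (-5,6,3)
river: ρ → (3,6,-5)
river: ρ → (-5,4,4)
river: ρ → (4,4,-5)
closes: descent 0, river 4
min |a| on river = 3

3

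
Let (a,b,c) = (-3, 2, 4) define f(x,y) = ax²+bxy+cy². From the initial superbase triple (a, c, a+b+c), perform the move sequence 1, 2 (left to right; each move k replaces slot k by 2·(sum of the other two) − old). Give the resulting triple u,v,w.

start (-3,4,3) = (f(1,0),f(0,1),f(1,1))
replace slot 1: 2·(4+3) − (-3) = 17 → (17,4,3)
replace slot 2: 2·(17+3) − 4 = 36 → (17,36,3)

17,36,3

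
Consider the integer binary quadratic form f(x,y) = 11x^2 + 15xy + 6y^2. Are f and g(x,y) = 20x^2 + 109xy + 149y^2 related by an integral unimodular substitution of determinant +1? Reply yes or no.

D₁ = -39, D₂ = -39
f: translate: b→-7 (≡15 mod 22), so (11,15,6)→(11,-7,2)
f: flip: (11,-7,2)→(2,7,11)
f: translate: b→-1 (≡7 mod 4), so (2,7,11)→(2,-1,5)
f: reduced (well bottom): (2,-1,5) with a≤c, −a<b≤a
g: translate: b→-11 (≡109 mod 40), so (20,109,149)→(20,-11,2)
g: flip: (20,-11,2)→(2,11,20)
g: translate: b→-1 (≡11 mod 4), so (2,11,20)→(2,-1,5)
g: reduced (well bottom): (2,-1,5) with a≤c, −a<b≤a
reduced forms (2, -1, 5) vs (2, -1, 5) ⇒ equivalent

yes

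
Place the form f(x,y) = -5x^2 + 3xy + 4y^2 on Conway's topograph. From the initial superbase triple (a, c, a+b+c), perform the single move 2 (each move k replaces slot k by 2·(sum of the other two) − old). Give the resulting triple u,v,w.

start (-5,4,2) = (f(1,0),f(0,1),f(1,1))
replace slot 2: 2·((-5)+2) − 4 = -10 → (-5,-10,2)

-5,-10,2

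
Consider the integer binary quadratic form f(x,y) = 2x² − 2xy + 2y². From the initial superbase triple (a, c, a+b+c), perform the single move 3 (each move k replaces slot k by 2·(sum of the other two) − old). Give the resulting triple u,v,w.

start (2,2,2) = (f(1,0),f(0,1),f(1,1))
replace slot 3: 2·(2+2) − 2 = 6 → (2,2,6)

2,2,6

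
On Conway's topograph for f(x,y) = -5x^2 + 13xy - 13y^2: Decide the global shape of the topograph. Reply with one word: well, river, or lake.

D = b²−4ac = 13² − 4·(-5)·(-13) = -91
D < 0 ⇒ definite ⇒ every region one sign ⇒ single well

well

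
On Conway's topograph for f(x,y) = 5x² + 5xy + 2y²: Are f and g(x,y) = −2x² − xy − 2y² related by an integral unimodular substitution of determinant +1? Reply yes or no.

D₁ = -15, D₂ = -15
f: flip: (5,5,2)→(2,-5,5)
f: translate: b→-1 (≡-5 mod 4), so (2,-5,5)→(2,-1,2)
f: flip: (2,-1,2)→(2,1,2)
f: reduced (well bottom): (2,1,2) with a≤c, −a<b≤a
g is negative-definite; reduce −g:
−g: reduced (well bottom): (2,1,2) with a≤c, −a<b≤a
flip sign back: reduced form of g is (-2,-1,-2)
reduced forms (2, 1, 2) vs (-2, -1, -2) ⇒ inequivalent

no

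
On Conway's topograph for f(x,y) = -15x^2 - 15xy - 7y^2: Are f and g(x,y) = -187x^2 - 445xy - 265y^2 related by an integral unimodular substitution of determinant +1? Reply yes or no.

D₁ = -195, D₂ = -195
f is negative-definite; reduce −f:
−f: flip: (15,15,7)→(7,-15,15)
−f: translate: b→-1 (≡-15 mod 14), so (7,-15,15)→(7,-1,7)
−f: flip: (7,-1,7)→(7,1,7)
−f: reduced (well bottom): (7,1,7) with a≤c, −a<b≤a
flip sign back: reduced form of f is (-7,-1,-7)
g is negative-definite; reduce −g:
−g: translate: b→71 (≡445 mod 374), so (187,445,265)→(187,71,7)
−g: flip: (187,71,7)→(7,-71,187)
−g: translate: b→-1 (≡-71 mod 14), so (7,-71,187)→(7,-1,7)
−g: flip: (7,-1,7)→(7,1,7)
−g: reduced (well bottom): (7,1,7) with a≤c, −a<b≤a
flip sign back: reduced form of g is (-7,-1,-7)
reduced forms (-7, -1, -7) vs (-7, -1, -7) ⇒ equivalent

yes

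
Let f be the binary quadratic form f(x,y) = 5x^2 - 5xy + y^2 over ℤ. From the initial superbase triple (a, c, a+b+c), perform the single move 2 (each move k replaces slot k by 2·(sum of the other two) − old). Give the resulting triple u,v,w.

start (5,1,1) = (f(1,0),f(0,1),f(1,1))
replace slot 2: 2·(5+1) − 1 = 11 → (5,11,1)

5,11,1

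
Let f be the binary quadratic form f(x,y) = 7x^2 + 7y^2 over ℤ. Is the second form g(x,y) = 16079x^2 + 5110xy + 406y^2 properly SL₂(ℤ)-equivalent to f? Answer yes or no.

D₁ = -196, D₂ = -196
f: reduced (well bottom): (7,0,7) with a≤c, −a<b≤a
g: flip: (16079,5110,406)→(406,-5110,16079)
g: translate: b→-238 (≡-5110 mod 812), so (406,-5110,16079)→(406,-238,35)
g: flip: (406,-238,35)→(35,238,406)
g: translate: b→28 (≡238 mod 70), so (35,238,406)→(35,28,7)
g: flip: (35,28,7)→(7,-28,35)
g: translate: b→0 (≡-28 mod 14), so (7,-28,35)→(7,0,7)
g: reduced (well bottom): (7,0,7) with a≤c, −a<b≤a
reduced forms (7, 0, 7) vs (7, 0, 7) ⇒ equivalent

yes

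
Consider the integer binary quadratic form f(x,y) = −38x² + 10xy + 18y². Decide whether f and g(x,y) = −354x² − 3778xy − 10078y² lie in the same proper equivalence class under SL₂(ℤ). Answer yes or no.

D₁ = 2836, D₂ = 2836
river cycle of f (length 34): (18, 26, -30), (-30, 34, 14), (14, 50, -6), (-6, 46, 30), (30, 14, -22), (-22, 30, 22), (22, 14, -30), (-30, 46, 6), (6, 50, -14), (-14, 34, 30), … (24 more)
river cycle of g (length 34): (18, 26, -30), (-30, 34, 14), (14, 50, -6), (-6, 46, 30), (30, 14, -22), (-22, 30, 22), (22, 14, -30), (-30, 46, 6), (6, 50, -14), (-14, 34, 30), … (24 more)
cycles coincide ⇒ equivalent

yes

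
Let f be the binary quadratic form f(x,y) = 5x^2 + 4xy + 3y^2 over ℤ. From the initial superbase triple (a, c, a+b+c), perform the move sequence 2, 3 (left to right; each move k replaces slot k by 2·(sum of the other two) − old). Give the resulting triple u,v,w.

start (5,3,12) = (f(1,0),f(0,1),f(1,1))
replace slot 2: 2·(5+12) − 3 = 31 → (5,31,12)
replace slot 3: 2·(5+31) − 12 = 60 → (5,31,60)

5,31,60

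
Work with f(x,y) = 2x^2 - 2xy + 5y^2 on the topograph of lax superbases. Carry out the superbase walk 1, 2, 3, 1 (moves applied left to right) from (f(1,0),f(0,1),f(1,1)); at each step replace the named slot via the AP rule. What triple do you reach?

start (2,5,5) = (f(1,0),f(0,1),f(1,1))
replace slot 1: 2·(5+5) − 2 = 18 → (18,5,5)
replace slot 2: 2·(18+5) − 5 = 41 → (18,41,5)
replace slot 3: 2·(18+41) − 5 = 113 → (18,41,113)
replace slot 1: 2·(41+113) − 18 = 290 → (290,41,113)

290,41,113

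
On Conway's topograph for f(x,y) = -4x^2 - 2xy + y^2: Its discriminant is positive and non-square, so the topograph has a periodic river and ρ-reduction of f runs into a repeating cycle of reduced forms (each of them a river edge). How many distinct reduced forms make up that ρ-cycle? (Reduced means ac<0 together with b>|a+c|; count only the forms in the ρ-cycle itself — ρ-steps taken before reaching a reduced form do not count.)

D = 20, ⌊√D⌋ = 4
descent: ρ → (1,4,-1)  [lands on river]
river: ρ → (-1,4,1)
ρ-cycle length = 2 (tail of 1 descent step not counted)

2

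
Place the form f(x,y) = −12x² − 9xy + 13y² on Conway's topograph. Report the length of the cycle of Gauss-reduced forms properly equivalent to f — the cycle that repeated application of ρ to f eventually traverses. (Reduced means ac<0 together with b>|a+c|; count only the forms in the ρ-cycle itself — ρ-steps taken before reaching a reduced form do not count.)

D = 705, ⌊√D⌋ = 26
descent: ρ → (13,9,-12)  [lands on river]
river: ρ → (-12,15,10)
river: ρ → (10,25,-2)
river: ρ → (-2,23,22)
river: ρ → (22,21,-3)
river: ρ → (-3,21,22)
river: ρ → (22,23,-2)
river: ρ → (-2,25,10)
river: ρ → (10,15,-12)
river: ρ → (-12,9,13)
river: ρ → (13,17,-8)
river: ρ → (-8,15,15)
river: ρ → (15,15,-8)
river: ρ → (-8,17,13)
ρ-cycle length = 14 (tail of 1 descent step not counted)

14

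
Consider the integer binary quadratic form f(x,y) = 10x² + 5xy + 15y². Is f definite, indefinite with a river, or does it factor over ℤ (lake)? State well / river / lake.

D = b²−4ac = 5² − 4·10·15 = -575
D < 0 ⇒ definite ⇒ every region one sign ⇒ single well

well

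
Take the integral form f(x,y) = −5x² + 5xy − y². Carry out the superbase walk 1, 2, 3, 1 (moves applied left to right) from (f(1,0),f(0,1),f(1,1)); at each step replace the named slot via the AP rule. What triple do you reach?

start (-5,-1,-1) = (f(1,0),f(0,1),f(1,1))
replace slot 1: 2·((-1)+(-1)) − (-5) = 1 → (1,-1,-1)
replace slot 2: 2·(1+(-1)) − (-1) = 1 → (1,1,-1)
replace slot 3: 2·(1+1) − (-1) = 5 → (1,1,5)
replace slot 1: 2·(1+5) − 1 = 11 → (11,1,5)

11,1,5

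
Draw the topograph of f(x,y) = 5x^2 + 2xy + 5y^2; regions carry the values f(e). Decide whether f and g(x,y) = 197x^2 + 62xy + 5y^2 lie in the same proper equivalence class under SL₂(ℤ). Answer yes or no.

D₁ = -96, D₂ = -96
f: reduced (well bottom): (5,2,5) with a≤c, −a<b≤a
g: flip: (197,62,5)→(5,-62,197)
g: translate: b→-2 (≡-62 mod 10), so (5,-62,197)→(5,-2,5)
g: flip: (5,-2,5)→(5,2,5)
g: reduced (well bottom): (5,2,5) with a≤c, −a<b≤a
reduced forms (5, 2, 5) vs (5, 2, 5) ⇒ equivalent

yes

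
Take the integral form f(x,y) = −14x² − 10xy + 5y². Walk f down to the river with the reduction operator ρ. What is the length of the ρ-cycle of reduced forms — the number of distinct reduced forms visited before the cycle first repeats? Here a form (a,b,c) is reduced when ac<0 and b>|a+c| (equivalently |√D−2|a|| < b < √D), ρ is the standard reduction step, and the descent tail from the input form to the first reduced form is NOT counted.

D = 380, ⌊√D⌋ = 19
descent: ρ → (5,10,-14)  [lands on river]
river: ρ → (-14,18,1)
river: ρ → (1,18,-14)
river: ρ → (-14,10,5)
ρ-cycle length = 4 (tail of 1 descent step not counted)

4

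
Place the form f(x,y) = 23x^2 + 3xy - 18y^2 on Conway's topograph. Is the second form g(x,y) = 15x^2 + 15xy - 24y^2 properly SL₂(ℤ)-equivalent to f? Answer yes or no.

D₁ = 1665, D₂ = 1665
river cycle of f (length 22): (-18, 33, 8), (8, 31, -22), (-22, 13, 17), (17, 21, -18), (-18, 15, 20), (20, 25, -13), (-13, 27, 18), (18, 9, -22), (-22, 35, 5), (5, 35, -22), … (12 more)
river cycle of g (length 10): (-24, 33, 6), (6, 39, -6), (-6, 33, 24), (24, 15, -15), (-15, 15, 24), (24, 33, -6), (-6, 39, 6), (6, 33, -24), (-24, 15, 15), (15, 15, -24)
cycles differ ⇒ inequivalent

no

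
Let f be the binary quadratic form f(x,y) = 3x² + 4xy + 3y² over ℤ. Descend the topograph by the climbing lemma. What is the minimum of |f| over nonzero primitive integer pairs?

translate: b→-2 (≡4 mod 6), so (3,4,3)→(3,-2,2)
flip: (3,-2,2)→(2,2,3)
reduced (well bottom): (2,2,3) with a≤c, −a<b≤a
well minimum = a = 2

2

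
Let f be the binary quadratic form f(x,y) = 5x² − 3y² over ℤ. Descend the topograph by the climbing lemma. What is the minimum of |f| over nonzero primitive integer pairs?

descent: ρ → (-3,6,2)  [lands on river]
river: ρ → (2,6,-3)
closes: descent 1, river 2
min |a| on river = 2

2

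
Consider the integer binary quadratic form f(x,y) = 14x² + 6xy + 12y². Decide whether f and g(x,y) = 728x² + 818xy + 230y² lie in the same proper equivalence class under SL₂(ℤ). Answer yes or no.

D₁ = -636, D₂ = -636
f: flip: (14,6,12)→(12,-6,14)
f: reduced (well bottom): (12,-6,14) with a≤c, −a<b≤a
g: translate: b→-638 (≡818 mod 1456), so (728,818,230)→(728,-638,140)
g: flip: (728,-638,140)→(140,638,728)
g: translate: b→78 (≡638 mod 280), so (140,638,728)→(140,78,12)
g: flip: (140,78,12)→(12,-78,140)
g: translate: b→-6 (≡-78 mod 24), so (12,-78,140)→(12,-6,14)
g: reduced (well bottom): (12,-6,14) with a≤c, −a<b≤a
reduced forms (12, -6, 14) vs (12, -6, 14) ⇒ equivalent

yes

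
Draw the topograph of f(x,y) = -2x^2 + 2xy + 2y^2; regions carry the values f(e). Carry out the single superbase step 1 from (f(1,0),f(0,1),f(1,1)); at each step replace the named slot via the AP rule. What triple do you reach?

start (-2,2,2) = (f(1,0),f(0,1),f(1,1))
replace slot 1: 2·(2+2) − (-2) = 10 → (10,2,2)

10,2,2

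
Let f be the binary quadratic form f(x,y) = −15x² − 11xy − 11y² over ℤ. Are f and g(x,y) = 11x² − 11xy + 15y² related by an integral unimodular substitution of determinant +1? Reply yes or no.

D₁ = -539, D₂ = -539
f is negative-definite; reduce −f:
−f: flip: (15,11,11)→(11,-11,15)
−f: translate: b→11 (≡-11 mod 22), so (11,-11,15)→(11,11,15)
−f: reduced (well bottom): (11,11,15) with a≤c, −a<b≤a
flip sign back: reduced form of f is (-11,-11,-15)
g: translate: b→11 (≡-11 mod 22), so (11,-11,15)→(11,11,15)
g: reduced (well bottom): (11,11,15) with a≤c, −a<b≤a
reduced forms (-11, -11, -15) vs (11, 11, 15) ⇒ inequivalent

no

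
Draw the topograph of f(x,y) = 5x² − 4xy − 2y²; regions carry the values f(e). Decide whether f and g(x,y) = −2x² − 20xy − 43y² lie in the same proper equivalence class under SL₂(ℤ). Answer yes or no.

D₁ = 56, D₂ = 56
river cycle of f (length 4): (-2, 4, 5), (5, 6, -1), (-1, 6, 5), (5, 4, -2)
river cycle of g (length 4): (-2, 4, 5), (5, 6, -1), (-1, 6, 5), (5, 4, -2)
cycles coincide ⇒ equivalent

yes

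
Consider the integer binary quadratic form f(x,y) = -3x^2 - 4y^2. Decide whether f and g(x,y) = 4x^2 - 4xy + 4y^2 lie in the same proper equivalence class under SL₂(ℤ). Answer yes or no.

D₁ = -48, D₂ = -48
f is negative-definite; reduce −f:
−f: reduced (well bottom): (3,0,4) with a≤c, −a<b≤a
flip sign back: reduced form of f is (-3,0,-4)
g: translate: b→4 (≡-4 mod 8), so (4,-4,4)→(4,4,4)
g: reduced (well bottom): (4,4,4) with a≤c, −a<b≤a
reduced forms (-3, 0, -4) vs (4, 4, 4) ⇒ inequivalent

no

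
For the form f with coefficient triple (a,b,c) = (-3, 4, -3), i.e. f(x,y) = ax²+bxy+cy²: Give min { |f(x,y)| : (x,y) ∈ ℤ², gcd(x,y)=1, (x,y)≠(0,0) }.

translate: b→2 (≡-4 mod 6), so (3,-4,3)→(3,2,2)
flip: (3,2,2)→(2,-2,3)
translate: b→2 (≡-2 mod 4), so (2,-2,3)→(2,2,3)
reduced (well bottom): (2,2,3) with a≤c, −a<b≤a
well minimum |f| = |-2| = 2 (negative-definite)

2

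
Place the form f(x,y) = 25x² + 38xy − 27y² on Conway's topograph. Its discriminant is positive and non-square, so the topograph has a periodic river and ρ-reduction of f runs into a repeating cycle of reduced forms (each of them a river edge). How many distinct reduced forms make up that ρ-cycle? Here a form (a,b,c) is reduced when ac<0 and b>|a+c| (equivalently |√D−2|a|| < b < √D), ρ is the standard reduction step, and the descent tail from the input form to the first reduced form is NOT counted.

D = 4144, ⌊√D⌋ = 64
river: ρ → (-27,16,36)
river: ρ → (36,56,-7)
river: ρ → (-7,56,36)
river: ρ → (36,16,-27)
river: ρ → (-27,38,25)
river: ρ → (25,62,-3)
river: ρ → (-3,64,4)
river: ρ → (4,64,-3)
river: ρ → (-3,62,25)
river: ρ → (25,38,-27)
ρ-cycle length = 10 (tail of 0 descent steps not counted)

10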